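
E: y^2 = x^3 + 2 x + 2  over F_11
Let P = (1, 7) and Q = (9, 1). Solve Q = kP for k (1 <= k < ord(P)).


Enumerate multiples of P until we hit Q = (9, 1):
  1P = (1, 7)
  2P = (2, 6)
  3P = (9, 1)
Match found at i = 3.

k = 3


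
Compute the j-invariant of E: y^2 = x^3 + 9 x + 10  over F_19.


Delta = -16(4 a^3 + 27 b^2) mod 19 = 14
-1728 * (4 a)^3 = -1728 * (4*9)^3 mod 19 = 11
j = 11 * 14^(-1) mod 19 = 13

j = 13 (mod 19)


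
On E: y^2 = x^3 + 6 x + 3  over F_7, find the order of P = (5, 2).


Compute successive multiples of P until we hit O:
  1P = (5, 2)
  2P = (5, 5)
  3P = O

ord(P) = 3


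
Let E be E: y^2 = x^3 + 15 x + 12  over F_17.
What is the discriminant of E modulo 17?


4 a^3 + 27 b^2 = 4*15^3 + 27*12^2 = 13500 + 3888 = 17388
Delta = -16 * (17388) = -278208
Delta mod 17 = 14

Delta = 14 (mod 17)


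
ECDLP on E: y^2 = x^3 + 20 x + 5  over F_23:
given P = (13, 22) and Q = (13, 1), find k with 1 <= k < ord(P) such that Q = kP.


Enumerate multiples of P until we hit Q = (13, 1):
  1P = (13, 22)
  2P = (21, 16)
  3P = (14, 19)
  4P = (5, 0)
  5P = (14, 4)
  6P = (21, 7)
  7P = (13, 1)
Match found at i = 7.

k = 7


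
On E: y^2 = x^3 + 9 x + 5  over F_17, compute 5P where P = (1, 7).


k = 5 = 101_2 (binary, LSB first: 101)
Double-and-add from P = (1, 7):
  bit 0 = 1: acc = O + (1, 7) = (1, 7)
  bit 1 = 0: acc unchanged = (1, 7)
  bit 2 = 1: acc = (1, 7) + (15, 9) = (9, 4)

5P = (9, 4)


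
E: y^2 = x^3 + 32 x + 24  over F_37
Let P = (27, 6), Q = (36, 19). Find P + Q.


P != Q, so use the chord formula.
s = (y2 - y1) / (x2 - x1) = (13) / (9) mod 37 = 22
x3 = s^2 - x1 - x2 mod 37 = 22^2 - 27 - 36 = 14
y3 = s (x1 - x3) - y1 mod 37 = 22 * (27 - 14) - 6 = 21

P + Q = (14, 21)


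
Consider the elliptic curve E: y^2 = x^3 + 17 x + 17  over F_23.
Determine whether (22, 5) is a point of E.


Check whether y^2 = x^3 + 17 x + 17 (mod 23) for (x, y) = (22, 5).
LHS: y^2 = 5^2 mod 23 = 2
RHS: x^3 + 17 x + 17 = 22^3 + 17*22 + 17 mod 23 = 22
LHS != RHS

No, not on the curve


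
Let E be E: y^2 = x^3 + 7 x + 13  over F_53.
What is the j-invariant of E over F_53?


Delta = -16(4 a^3 + 27 b^2) mod 53 = 16
-1728 * (4 a)^3 = -1728 * (4*7)^3 mod 53 = 51
j = 51 * 16^(-1) mod 53 = 33

j = 33 (mod 53)


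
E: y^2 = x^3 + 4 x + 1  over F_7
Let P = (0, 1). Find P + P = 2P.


Doubling: s = (3 x1^2 + a) / (2 y1)
s = (3*0^2 + 4) / (2*1) mod 7 = 2
x3 = s^2 - 2 x1 mod 7 = 2^2 - 2*0 = 4
y3 = s (x1 - x3) - y1 mod 7 = 2 * (0 - 4) - 1 = 5

2P = (4, 5)


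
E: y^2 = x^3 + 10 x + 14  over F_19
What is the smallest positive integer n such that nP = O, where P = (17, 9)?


Compute successive multiples of P until we hit O:
  1P = (17, 9)
  2P = (13, 17)
  3P = (12, 0)
  4P = (13, 2)
  5P = (17, 10)
  6P = O

ord(P) = 6


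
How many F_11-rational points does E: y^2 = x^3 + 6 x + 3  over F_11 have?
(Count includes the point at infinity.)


For each x in F_11, count y with y^2 = x^3 + 6 x + 3 mod 11:
  x = 0: RHS = 3, y in [5, 6]  -> 2 point(s)
  x = 2: RHS = 1, y in [1, 10]  -> 2 point(s)
  x = 3: RHS = 4, y in [2, 9]  -> 2 point(s)
  x = 4: RHS = 3, y in [5, 6]  -> 2 point(s)
  x = 5: RHS = 4, y in [2, 9]  -> 2 point(s)
  x = 7: RHS = 3, y in [5, 6]  -> 2 point(s)
  x = 9: RHS = 5, y in [4, 7]  -> 2 point(s)
Affine points: 14. Add the point at infinity: total = 15.

#E(F_11) = 15


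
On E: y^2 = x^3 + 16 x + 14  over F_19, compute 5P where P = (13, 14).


k = 5 = 101_2 (binary, LSB first: 101)
Double-and-add from P = (13, 14):
  bit 0 = 1: acc = O + (13, 14) = (13, 14)
  bit 1 = 0: acc unchanged = (13, 14)
  bit 2 = 1: acc = (13, 14) + (13, 14) = (13, 5)

5P = (13, 5)


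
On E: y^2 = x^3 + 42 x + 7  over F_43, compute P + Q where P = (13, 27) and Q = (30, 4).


P != Q, so use the chord formula.
s = (y2 - y1) / (x2 - x1) = (20) / (17) mod 43 = 29
x3 = s^2 - x1 - x2 mod 43 = 29^2 - 13 - 30 = 24
y3 = s (x1 - x3) - y1 mod 43 = 29 * (13 - 24) - 27 = 41

P + Q = (24, 41)


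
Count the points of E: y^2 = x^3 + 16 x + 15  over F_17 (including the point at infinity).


For each x in F_17, count y with y^2 = x^3 + 16 x + 15 mod 17:
  x = 0: RHS = 15, y in [7, 10]  -> 2 point(s)
  x = 1: RHS = 15, y in [7, 10]  -> 2 point(s)
  x = 2: RHS = 4, y in [2, 15]  -> 2 point(s)
  x = 5: RHS = 16, y in [4, 13]  -> 2 point(s)
  x = 6: RHS = 4, y in [2, 15]  -> 2 point(s)
  x = 8: RHS = 9, y in [3, 14]  -> 2 point(s)
  x = 9: RHS = 4, y in [2, 15]  -> 2 point(s)
  x = 10: RHS = 2, y in [6, 11]  -> 2 point(s)
  x = 11: RHS = 9, y in [3, 14]  -> 2 point(s)
  x = 14: RHS = 8, y in [5, 12]  -> 2 point(s)
  x = 15: RHS = 9, y in [3, 14]  -> 2 point(s)
  x = 16: RHS = 15, y in [7, 10]  -> 2 point(s)
Affine points: 24. Add the point at infinity: total = 25.

#E(F_17) = 25


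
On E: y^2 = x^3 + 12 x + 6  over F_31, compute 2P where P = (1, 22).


Doubling: s = (3 x1^2 + a) / (2 y1)
s = (3*1^2 + 12) / (2*22) mod 31 = 25
x3 = s^2 - 2 x1 mod 31 = 25^2 - 2*1 = 3
y3 = s (x1 - x3) - y1 mod 31 = 25 * (1 - 3) - 22 = 21

2P = (3, 21)


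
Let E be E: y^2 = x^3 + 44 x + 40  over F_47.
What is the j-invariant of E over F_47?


Delta = -16(4 a^3 + 27 b^2) mod 47 = 18
-1728 * (4 a)^3 = -1728 * (4*44)^3 mod 47 = 27
j = 27 * 18^(-1) mod 47 = 25

j = 25 (mod 47)


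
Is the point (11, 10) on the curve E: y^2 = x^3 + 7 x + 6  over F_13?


Check whether y^2 = x^3 + 7 x + 6 (mod 13) for (x, y) = (11, 10).
LHS: y^2 = 10^2 mod 13 = 9
RHS: x^3 + 7 x + 6 = 11^3 + 7*11 + 6 mod 13 = 10
LHS != RHS

No, not on the curve


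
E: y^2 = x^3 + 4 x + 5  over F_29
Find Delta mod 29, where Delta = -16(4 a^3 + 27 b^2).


4 a^3 + 27 b^2 = 4*4^3 + 27*5^2 = 256 + 675 = 931
Delta = -16 * (931) = -14896
Delta mod 29 = 10

Delta = 10 (mod 29)


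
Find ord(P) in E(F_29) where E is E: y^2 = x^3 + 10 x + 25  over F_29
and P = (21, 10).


Compute successive multiples of P until we hit O:
  1P = (21, 10)
  2P = (11, 4)
  3P = (2, 13)
  4P = (0, 5)
  5P = (17, 2)
  6P = (24, 13)
  7P = (14, 26)
  8P = (1, 23)
  ... (continuing to 25P)
  25P = O

ord(P) = 25


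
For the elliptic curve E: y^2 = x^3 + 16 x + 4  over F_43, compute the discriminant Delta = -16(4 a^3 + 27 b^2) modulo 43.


4 a^3 + 27 b^2 = 4*16^3 + 27*4^2 = 16384 + 432 = 16816
Delta = -16 * (16816) = -269056
Delta mod 43 = 38

Delta = 38 (mod 43)


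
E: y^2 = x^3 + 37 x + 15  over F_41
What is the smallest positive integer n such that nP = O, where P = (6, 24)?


Compute successive multiples of P until we hit O:
  1P = (6, 24)
  2P = (28, 24)
  3P = (7, 17)
  4P = (36, 22)
  5P = (38, 0)
  6P = (36, 19)
  7P = (7, 24)
  8P = (28, 17)
  ... (continuing to 10P)
  10P = O

ord(P) = 10


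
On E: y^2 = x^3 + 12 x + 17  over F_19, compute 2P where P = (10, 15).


Doubling: s = (3 x1^2 + a) / (2 y1)
s = (3*10^2 + 12) / (2*15) mod 19 = 18
x3 = s^2 - 2 x1 mod 19 = 18^2 - 2*10 = 0
y3 = s (x1 - x3) - y1 mod 19 = 18 * (10 - 0) - 15 = 13

2P = (0, 13)


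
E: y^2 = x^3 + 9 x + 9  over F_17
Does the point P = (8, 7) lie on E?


Check whether y^2 = x^3 + 9 x + 9 (mod 17) for (x, y) = (8, 7).
LHS: y^2 = 7^2 mod 17 = 15
RHS: x^3 + 9 x + 9 = 8^3 + 9*8 + 9 mod 17 = 15
LHS = RHS

Yes, on the curve


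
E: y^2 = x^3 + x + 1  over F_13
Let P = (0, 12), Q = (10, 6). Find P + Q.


P != Q, so use the chord formula.
s = (y2 - y1) / (x2 - x1) = (7) / (10) mod 13 = 2
x3 = s^2 - x1 - x2 mod 13 = 2^2 - 0 - 10 = 7
y3 = s (x1 - x3) - y1 mod 13 = 2 * (0 - 7) - 12 = 0

P + Q = (7, 0)


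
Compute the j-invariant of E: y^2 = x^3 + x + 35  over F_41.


Delta = -16(4 a^3 + 27 b^2) mod 41 = 5
-1728 * (4 a)^3 = -1728 * (4*1)^3 mod 41 = 26
j = 26 * 5^(-1) mod 41 = 38

j = 38 (mod 41)


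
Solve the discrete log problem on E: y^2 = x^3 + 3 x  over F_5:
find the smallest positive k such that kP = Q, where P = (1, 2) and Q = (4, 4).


Enumerate multiples of P until we hit Q = (4, 4):
  1P = (1, 2)
  2P = (4, 1)
  3P = (4, 4)
Match found at i = 3.

k = 3


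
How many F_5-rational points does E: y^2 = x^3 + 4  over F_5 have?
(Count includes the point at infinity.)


For each x in F_5, count y with y^2 = x^3 + 0 x + 4 mod 5:
  x = 0: RHS = 4, y in [2, 3]  -> 2 point(s)
  x = 1: RHS = 0, y in [0]  -> 1 point(s)
  x = 3: RHS = 1, y in [1, 4]  -> 2 point(s)
Affine points: 5. Add the point at infinity: total = 6.

#E(F_5) = 6


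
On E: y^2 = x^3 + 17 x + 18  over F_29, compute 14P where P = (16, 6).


k = 14 = 1110_2 (binary, LSB first: 0111)
Double-and-add from P = (16, 6):
  bit 0 = 0: acc unchanged = O
  bit 1 = 1: acc = O + (22, 22) = (22, 22)
  bit 2 = 1: acc = (22, 22) + (8, 17) = (12, 23)
  bit 3 = 1: acc = (12, 23) + (4, 11) = (8, 12)

14P = (8, 12)


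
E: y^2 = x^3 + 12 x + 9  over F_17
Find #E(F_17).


For each x in F_17, count y with y^2 = x^3 + 12 x + 9 mod 17:
  x = 0: RHS = 9, y in [3, 14]  -> 2 point(s)
  x = 3: RHS = 4, y in [2, 15]  -> 2 point(s)
  x = 4: RHS = 2, y in [6, 11]  -> 2 point(s)
  x = 6: RHS = 8, y in [5, 12]  -> 2 point(s)
  x = 9: RHS = 13, y in [8, 9]  -> 2 point(s)
  x = 13: RHS = 16, y in [4, 13]  -> 2 point(s)
  x = 16: RHS = 13, y in [8, 9]  -> 2 point(s)
Affine points: 14. Add the point at infinity: total = 15.

#E(F_17) = 15


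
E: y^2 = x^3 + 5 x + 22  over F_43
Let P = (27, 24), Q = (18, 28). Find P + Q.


P != Q, so use the chord formula.
s = (y2 - y1) / (x2 - x1) = (4) / (34) mod 43 = 33
x3 = s^2 - x1 - x2 mod 43 = 33^2 - 27 - 18 = 12
y3 = s (x1 - x3) - y1 mod 43 = 33 * (27 - 12) - 24 = 41

P + Q = (12, 41)


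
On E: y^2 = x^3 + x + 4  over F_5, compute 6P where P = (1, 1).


k = 6 = 110_2 (binary, LSB first: 011)
Double-and-add from P = (1, 1):
  bit 0 = 0: acc unchanged = O
  bit 1 = 1: acc = O + (2, 2) = (2, 2)
  bit 2 = 1: acc = (2, 2) + (0, 2) = (3, 3)

6P = (3, 3)


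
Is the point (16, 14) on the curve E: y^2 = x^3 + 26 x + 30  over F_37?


Check whether y^2 = x^3 + 26 x + 30 (mod 37) for (x, y) = (16, 14).
LHS: y^2 = 14^2 mod 37 = 11
RHS: x^3 + 26 x + 30 = 16^3 + 26*16 + 30 mod 37 = 28
LHS != RHS

No, not on the curve


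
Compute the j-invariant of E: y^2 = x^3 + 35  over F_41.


Delta = -16(4 a^3 + 27 b^2) mod 41 = 28
-1728 * (4 a)^3 = -1728 * (4*0)^3 mod 41 = 0
j = 0 * 28^(-1) mod 41 = 0

j = 0 (mod 41)


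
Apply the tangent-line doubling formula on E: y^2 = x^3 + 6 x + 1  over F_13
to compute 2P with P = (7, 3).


Doubling: s = (3 x1^2 + a) / (2 y1)
s = (3*7^2 + 6) / (2*3) mod 13 = 6
x3 = s^2 - 2 x1 mod 13 = 6^2 - 2*7 = 9
y3 = s (x1 - x3) - y1 mod 13 = 6 * (7 - 9) - 3 = 11

2P = (9, 11)


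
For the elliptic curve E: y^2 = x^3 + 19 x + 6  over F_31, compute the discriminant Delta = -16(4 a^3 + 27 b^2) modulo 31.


4 a^3 + 27 b^2 = 4*19^3 + 27*6^2 = 27436 + 972 = 28408
Delta = -16 * (28408) = -454528
Delta mod 31 = 25

Delta = 25 (mod 31)


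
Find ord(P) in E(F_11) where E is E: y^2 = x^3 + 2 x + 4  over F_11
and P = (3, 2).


Compute successive multiples of P until we hit O:
  1P = (3, 2)
  2P = (6, 1)
  3P = (7, 3)
  4P = (10, 10)
  5P = (2, 7)
  6P = (9, 6)
  7P = (8, 2)
  8P = (0, 9)
  ... (continuing to 17P)
  17P = O

ord(P) = 17


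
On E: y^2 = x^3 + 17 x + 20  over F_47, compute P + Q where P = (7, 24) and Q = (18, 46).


P != Q, so use the chord formula.
s = (y2 - y1) / (x2 - x1) = (22) / (11) mod 47 = 2
x3 = s^2 - x1 - x2 mod 47 = 2^2 - 7 - 18 = 26
y3 = s (x1 - x3) - y1 mod 47 = 2 * (7 - 26) - 24 = 32

P + Q = (26, 32)


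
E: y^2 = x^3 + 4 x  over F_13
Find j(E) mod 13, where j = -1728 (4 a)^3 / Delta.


Delta = -16(4 a^3 + 27 b^2) mod 13 = 12
-1728 * (4 a)^3 = -1728 * (4*4)^3 mod 13 = 1
j = 1 * 12^(-1) mod 13 = 12

j = 12 (mod 13)


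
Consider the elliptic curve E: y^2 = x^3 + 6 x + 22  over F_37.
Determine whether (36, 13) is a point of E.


Check whether y^2 = x^3 + 6 x + 22 (mod 37) for (x, y) = (36, 13).
LHS: y^2 = 13^2 mod 37 = 21
RHS: x^3 + 6 x + 22 = 36^3 + 6*36 + 22 mod 37 = 15
LHS != RHS

No, not on the curve


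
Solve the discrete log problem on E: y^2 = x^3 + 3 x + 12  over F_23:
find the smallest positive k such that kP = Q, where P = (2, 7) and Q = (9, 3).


Enumerate multiples of P until we hit Q = (9, 3):
  1P = (2, 7)
  2P = (9, 20)
  3P = (7, 10)
  4P = (7, 13)
  5P = (9, 3)
Match found at i = 5.

k = 5


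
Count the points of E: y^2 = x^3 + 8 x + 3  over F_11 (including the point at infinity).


For each x in F_11, count y with y^2 = x^3 + 8 x + 3 mod 11:
  x = 0: RHS = 3, y in [5, 6]  -> 2 point(s)
  x = 1: RHS = 1, y in [1, 10]  -> 2 point(s)
  x = 2: RHS = 5, y in [4, 7]  -> 2 point(s)
  x = 4: RHS = 0, y in [0]  -> 1 point(s)
  x = 5: RHS = 3, y in [5, 6]  -> 2 point(s)
  x = 6: RHS = 3, y in [5, 6]  -> 2 point(s)
  x = 9: RHS = 1, y in [1, 10]  -> 2 point(s)
  x = 10: RHS = 5, y in [4, 7]  -> 2 point(s)
Affine points: 15. Add the point at infinity: total = 16.

#E(F_11) = 16


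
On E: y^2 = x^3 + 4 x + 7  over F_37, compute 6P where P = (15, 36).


k = 6 = 110_2 (binary, LSB first: 011)
Double-and-add from P = (15, 36):
  bit 0 = 0: acc unchanged = O
  bit 1 = 1: acc = O + (3, 34) = (3, 34)
  bit 2 = 1: acc = (3, 34) + (32, 11) = (12, 28)

6P = (12, 28)


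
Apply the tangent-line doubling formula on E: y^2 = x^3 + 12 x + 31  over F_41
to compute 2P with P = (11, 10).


Doubling: s = (3 x1^2 + a) / (2 y1)
s = (3*11^2 + 12) / (2*10) mod 41 = 29
x3 = s^2 - 2 x1 mod 41 = 29^2 - 2*11 = 40
y3 = s (x1 - x3) - y1 mod 41 = 29 * (11 - 40) - 10 = 10

2P = (40, 10)


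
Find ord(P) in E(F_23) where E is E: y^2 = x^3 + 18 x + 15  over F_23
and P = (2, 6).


Compute successive multiples of P until we hit O:
  1P = (2, 6)
  2P = (8, 2)
  3P = (16, 11)
  4P = (9, 3)
  5P = (15, 16)
  6P = (7, 22)
  7P = (4, 6)
  8P = (17, 17)
  ... (continuing to 28P)
  28P = O

ord(P) = 28


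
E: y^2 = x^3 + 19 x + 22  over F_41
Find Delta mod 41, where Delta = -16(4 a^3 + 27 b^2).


4 a^3 + 27 b^2 = 4*19^3 + 27*22^2 = 27436 + 13068 = 40504
Delta = -16 * (40504) = -648064
Delta mod 41 = 23

Delta = 23 (mod 41)


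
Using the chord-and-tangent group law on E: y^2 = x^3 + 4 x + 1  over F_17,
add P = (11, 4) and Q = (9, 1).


P != Q, so use the chord formula.
s = (y2 - y1) / (x2 - x1) = (14) / (15) mod 17 = 10
x3 = s^2 - x1 - x2 mod 17 = 10^2 - 11 - 9 = 12
y3 = s (x1 - x3) - y1 mod 17 = 10 * (11 - 12) - 4 = 3

P + Q = (12, 3)


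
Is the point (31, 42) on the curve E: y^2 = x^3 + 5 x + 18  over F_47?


Check whether y^2 = x^3 + 5 x + 18 (mod 47) for (x, y) = (31, 42).
LHS: y^2 = 42^2 mod 47 = 25
RHS: x^3 + 5 x + 18 = 31^3 + 5*31 + 18 mod 47 = 25
LHS = RHS

Yes, on the curve


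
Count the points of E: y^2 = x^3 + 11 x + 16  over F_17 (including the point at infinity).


For each x in F_17, count y with y^2 = x^3 + 11 x + 16 mod 17:
  x = 0: RHS = 16, y in [4, 13]  -> 2 point(s)
  x = 3: RHS = 8, y in [5, 12]  -> 2 point(s)
  x = 5: RHS = 9, y in [3, 14]  -> 2 point(s)
  x = 6: RHS = 9, y in [3, 14]  -> 2 point(s)
  x = 8: RHS = 4, y in [2, 15]  -> 2 point(s)
  x = 10: RHS = 4, y in [2, 15]  -> 2 point(s)
  x = 16: RHS = 4, y in [2, 15]  -> 2 point(s)
Affine points: 14. Add the point at infinity: total = 15.

#E(F_17) = 15


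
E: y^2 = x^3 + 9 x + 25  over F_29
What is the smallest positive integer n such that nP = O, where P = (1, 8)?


Compute successive multiples of P until we hit O:
  1P = (1, 8)
  2P = (4, 26)
  3P = (2, 15)
  4P = (17, 25)
  5P = (17, 4)
  6P = (2, 14)
  7P = (4, 3)
  8P = (1, 21)
  ... (continuing to 9P)
  9P = O

ord(P) = 9


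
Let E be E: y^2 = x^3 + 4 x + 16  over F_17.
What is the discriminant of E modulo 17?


4 a^3 + 27 b^2 = 4*4^3 + 27*16^2 = 256 + 6912 = 7168
Delta = -16 * (7168) = -114688
Delta mod 17 = 11

Delta = 11 (mod 17)


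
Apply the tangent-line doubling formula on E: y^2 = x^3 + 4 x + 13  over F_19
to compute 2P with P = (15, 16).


Doubling: s = (3 x1^2 + a) / (2 y1)
s = (3*15^2 + 4) / (2*16) mod 19 = 4
x3 = s^2 - 2 x1 mod 19 = 4^2 - 2*15 = 5
y3 = s (x1 - x3) - y1 mod 19 = 4 * (15 - 5) - 16 = 5

2P = (5, 5)


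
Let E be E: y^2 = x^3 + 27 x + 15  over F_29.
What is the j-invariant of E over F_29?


Delta = -16(4 a^3 + 27 b^2) mod 29 = 27
-1728 * (4 a)^3 = -1728 * (4*27)^3 mod 29 = 4
j = 4 * 27^(-1) mod 29 = 27

j = 27 (mod 29)


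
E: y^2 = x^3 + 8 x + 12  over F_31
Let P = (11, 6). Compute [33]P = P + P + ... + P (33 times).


k = 33 = 100001_2 (binary, LSB first: 100001)
Double-and-add from P = (11, 6):
  bit 0 = 1: acc = O + (11, 6) = (11, 6)
  bit 1 = 0: acc unchanged = (11, 6)
  bit 2 = 0: acc unchanged = (11, 6)
  bit 3 = 0: acc unchanged = (11, 6)
  bit 4 = 0: acc unchanged = (11, 6)
  bit 5 = 1: acc = (11, 6) + (18, 6) = (2, 25)

33P = (2, 25)


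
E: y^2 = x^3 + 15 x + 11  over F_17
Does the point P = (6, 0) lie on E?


Check whether y^2 = x^3 + 15 x + 11 (mod 17) for (x, y) = (6, 0).
LHS: y^2 = 0^2 mod 17 = 0
RHS: x^3 + 15 x + 11 = 6^3 + 15*6 + 11 mod 17 = 11
LHS != RHS

No, not on the curve


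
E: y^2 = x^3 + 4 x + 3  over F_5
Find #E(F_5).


For each x in F_5, count y with y^2 = x^3 + 4 x + 3 mod 5:
  x = 2: RHS = 4, y in [2, 3]  -> 2 point(s)
Affine points: 2. Add the point at infinity: total = 3.

#E(F_5) = 3


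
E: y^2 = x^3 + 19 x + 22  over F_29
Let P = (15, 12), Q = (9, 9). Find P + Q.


P != Q, so use the chord formula.
s = (y2 - y1) / (x2 - x1) = (26) / (23) mod 29 = 15
x3 = s^2 - x1 - x2 mod 29 = 15^2 - 15 - 9 = 27
y3 = s (x1 - x3) - y1 mod 29 = 15 * (15 - 27) - 12 = 11

P + Q = (27, 11)


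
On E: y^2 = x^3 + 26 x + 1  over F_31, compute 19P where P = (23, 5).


k = 19 = 10011_2 (binary, LSB first: 11001)
Double-and-add from P = (23, 5):
  bit 0 = 1: acc = O + (23, 5) = (23, 5)
  bit 1 = 1: acc = (23, 5) + (25, 1) = (18, 16)
  bit 2 = 0: acc unchanged = (18, 16)
  bit 3 = 0: acc unchanged = (18, 16)
  bit 4 = 1: acc = (18, 16) + (19, 21) = (19, 10)

19P = (19, 10)


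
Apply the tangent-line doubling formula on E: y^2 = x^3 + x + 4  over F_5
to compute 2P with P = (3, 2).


Doubling: s = (3 x1^2 + a) / (2 y1)
s = (3*3^2 + 1) / (2*2) mod 5 = 2
x3 = s^2 - 2 x1 mod 5 = 2^2 - 2*3 = 3
y3 = s (x1 - x3) - y1 mod 5 = 2 * (3 - 3) - 2 = 3

2P = (3, 3)


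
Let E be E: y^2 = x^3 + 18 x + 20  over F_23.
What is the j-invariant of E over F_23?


Delta = -16(4 a^3 + 27 b^2) mod 23 = 18
-1728 * (4 a)^3 = -1728 * (4*18)^3 mod 23 = 11
j = 11 * 18^(-1) mod 23 = 7

j = 7 (mod 23)


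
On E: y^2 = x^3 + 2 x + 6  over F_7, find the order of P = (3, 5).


Compute successive multiples of P until we hit O:
  1P = (3, 5)
  2P = (5, 6)
  3P = (1, 3)
  4P = (4, 1)
  5P = (2, 5)
  6P = (2, 2)
  7P = (4, 6)
  8P = (1, 4)
  ... (continuing to 11P)
  11P = O

ord(P) = 11


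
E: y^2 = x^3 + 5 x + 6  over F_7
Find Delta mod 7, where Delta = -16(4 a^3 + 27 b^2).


4 a^3 + 27 b^2 = 4*5^3 + 27*6^2 = 500 + 972 = 1472
Delta = -16 * (1472) = -23552
Delta mod 7 = 3

Delta = 3 (mod 7)


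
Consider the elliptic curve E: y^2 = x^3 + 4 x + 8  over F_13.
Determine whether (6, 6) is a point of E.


Check whether y^2 = x^3 + 4 x + 8 (mod 13) for (x, y) = (6, 6).
LHS: y^2 = 6^2 mod 13 = 10
RHS: x^3 + 4 x + 8 = 6^3 + 4*6 + 8 mod 13 = 1
LHS != RHS

No, not on the curve


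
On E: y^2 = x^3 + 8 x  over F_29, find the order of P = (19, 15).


Compute successive multiples of P until we hit O:
  1P = (19, 15)
  2P = (25, 22)
  3P = (21, 2)
  4P = (24, 3)
  5P = (8, 5)
  6P = (22, 6)
  7P = (26, 6)
  8P = (4, 3)
  ... (continuing to 34P)
  34P = O

ord(P) = 34


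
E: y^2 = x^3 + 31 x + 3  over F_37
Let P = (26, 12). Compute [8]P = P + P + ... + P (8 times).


k = 8 = 1000_2 (binary, LSB first: 0001)
Double-and-add from P = (26, 12):
  bit 0 = 0: acc unchanged = O
  bit 1 = 0: acc unchanged = O
  bit 2 = 0: acc unchanged = O
  bit 3 = 1: acc = O + (22, 23) = (22, 23)

8P = (22, 23)


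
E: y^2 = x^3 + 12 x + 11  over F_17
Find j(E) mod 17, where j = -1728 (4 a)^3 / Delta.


Delta = -16(4 a^3 + 27 b^2) mod 17 = 13
-1728 * (4 a)^3 = -1728 * (4*12)^3 mod 17 = 8
j = 8 * 13^(-1) mod 17 = 15

j = 15 (mod 17)


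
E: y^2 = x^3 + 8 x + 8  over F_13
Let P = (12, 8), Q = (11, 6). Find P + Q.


P != Q, so use the chord formula.
s = (y2 - y1) / (x2 - x1) = (11) / (12) mod 13 = 2
x3 = s^2 - x1 - x2 mod 13 = 2^2 - 12 - 11 = 7
y3 = s (x1 - x3) - y1 mod 13 = 2 * (12 - 7) - 8 = 2

P + Q = (7, 2)


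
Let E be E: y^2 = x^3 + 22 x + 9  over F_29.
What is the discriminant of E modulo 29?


4 a^3 + 27 b^2 = 4*22^3 + 27*9^2 = 42592 + 2187 = 44779
Delta = -16 * (44779) = -716464
Delta mod 29 = 10

Delta = 10 (mod 29)


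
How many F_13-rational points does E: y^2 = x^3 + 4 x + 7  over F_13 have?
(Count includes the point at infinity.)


For each x in F_13, count y with y^2 = x^3 + 4 x + 7 mod 13:
  x = 1: RHS = 12, y in [5, 8]  -> 2 point(s)
  x = 2: RHS = 10, y in [6, 7]  -> 2 point(s)
  x = 4: RHS = 9, y in [3, 10]  -> 2 point(s)
  x = 5: RHS = 9, y in [3, 10]  -> 2 point(s)
  x = 6: RHS = 0, y in [0]  -> 1 point(s)
  x = 7: RHS = 1, y in [1, 12]  -> 2 point(s)
  x = 11: RHS = 4, y in [2, 11]  -> 2 point(s)
Affine points: 13. Add the point at infinity: total = 14.

#E(F_13) = 14


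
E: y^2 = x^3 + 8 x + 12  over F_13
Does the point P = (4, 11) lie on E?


Check whether y^2 = x^3 + 8 x + 12 (mod 13) for (x, y) = (4, 11).
LHS: y^2 = 11^2 mod 13 = 4
RHS: x^3 + 8 x + 12 = 4^3 + 8*4 + 12 mod 13 = 4
LHS = RHS

Yes, on the curve


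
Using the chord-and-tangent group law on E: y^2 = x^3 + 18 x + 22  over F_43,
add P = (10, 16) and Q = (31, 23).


P != Q, so use the chord formula.
s = (y2 - y1) / (x2 - x1) = (7) / (21) mod 43 = 29
x3 = s^2 - x1 - x2 mod 43 = 29^2 - 10 - 31 = 26
y3 = s (x1 - x3) - y1 mod 43 = 29 * (10 - 26) - 16 = 36

P + Q = (26, 36)


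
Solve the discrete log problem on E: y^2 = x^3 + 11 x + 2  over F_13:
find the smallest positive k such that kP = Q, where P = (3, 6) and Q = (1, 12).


Enumerate multiples of P until we hit Q = (1, 12):
  1P = (3, 6)
  2P = (8, 2)
  3P = (12, 9)
  4P = (1, 12)
Match found at i = 4.

k = 4


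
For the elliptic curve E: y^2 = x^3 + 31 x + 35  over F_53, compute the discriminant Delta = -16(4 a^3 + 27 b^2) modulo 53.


4 a^3 + 27 b^2 = 4*31^3 + 27*35^2 = 119164 + 33075 = 152239
Delta = -16 * (152239) = -2435824
Delta mod 53 = 3

Delta = 3 (mod 53)


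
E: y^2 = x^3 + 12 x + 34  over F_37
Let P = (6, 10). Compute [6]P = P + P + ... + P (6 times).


k = 6 = 110_2 (binary, LSB first: 011)
Double-and-add from P = (6, 10):
  bit 0 = 0: acc unchanged = O
  bit 1 = 1: acc = O + (24, 30) = (24, 30)
  bit 2 = 1: acc = (24, 30) + (16, 17) = (6, 27)

6P = (6, 27)


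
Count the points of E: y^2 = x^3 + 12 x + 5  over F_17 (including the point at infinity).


For each x in F_17, count y with y^2 = x^3 + 12 x + 5 mod 17:
  x = 1: RHS = 1, y in [1, 16]  -> 2 point(s)
  x = 3: RHS = 0, y in [0]  -> 1 point(s)
  x = 4: RHS = 15, y in [7, 10]  -> 2 point(s)
  x = 6: RHS = 4, y in [2, 15]  -> 2 point(s)
  x = 8: RHS = 1, y in [1, 16]  -> 2 point(s)
  x = 9: RHS = 9, y in [3, 14]  -> 2 point(s)
  x = 16: RHS = 9, y in [3, 14]  -> 2 point(s)
Affine points: 13. Add the point at infinity: total = 14.

#E(F_17) = 14


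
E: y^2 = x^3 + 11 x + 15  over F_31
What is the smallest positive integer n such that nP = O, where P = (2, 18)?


Compute successive multiples of P until we hit O:
  1P = (2, 18)
  2P = (6, 7)
  3P = (17, 0)
  4P = (6, 24)
  5P = (2, 13)
  6P = O

ord(P) = 6


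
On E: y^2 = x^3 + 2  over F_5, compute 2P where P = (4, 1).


Doubling: s = (3 x1^2 + a) / (2 y1)
s = (3*4^2 + 0) / (2*1) mod 5 = 4
x3 = s^2 - 2 x1 mod 5 = 4^2 - 2*4 = 3
y3 = s (x1 - x3) - y1 mod 5 = 4 * (4 - 3) - 1 = 3

2P = (3, 3)


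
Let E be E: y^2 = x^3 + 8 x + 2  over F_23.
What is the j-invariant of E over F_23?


Delta = -16(4 a^3 + 27 b^2) mod 23 = 4
-1728 * (4 a)^3 = -1728 * (4*8)^3 mod 23 = 21
j = 21 * 4^(-1) mod 23 = 11

j = 11 (mod 23)


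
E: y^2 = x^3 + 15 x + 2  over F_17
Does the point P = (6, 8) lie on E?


Check whether y^2 = x^3 + 15 x + 2 (mod 17) for (x, y) = (6, 8).
LHS: y^2 = 8^2 mod 17 = 13
RHS: x^3 + 15 x + 2 = 6^3 + 15*6 + 2 mod 17 = 2
LHS != RHS

No, not on the curve


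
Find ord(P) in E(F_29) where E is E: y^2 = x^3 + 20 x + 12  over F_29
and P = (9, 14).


Compute successive multiples of P until we hit O:
  1P = (9, 14)
  2P = (15, 27)
  3P = (25, 19)
  4P = (19, 1)
  5P = (14, 7)
  6P = (1, 27)
  7P = (23, 16)
  8P = (13, 2)
  ... (continuing to 34P)
  34P = O

ord(P) = 34


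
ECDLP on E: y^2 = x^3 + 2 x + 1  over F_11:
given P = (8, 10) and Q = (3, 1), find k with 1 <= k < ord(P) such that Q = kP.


Enumerate multiples of P until we hit Q = (3, 1):
  1P = (8, 10)
  2P = (10, 8)
  3P = (5, 9)
  4P = (3, 10)
  5P = (0, 1)
  6P = (1, 2)
  7P = (6, 8)
  8P = (9, 0)
  9P = (6, 3)
  10P = (1, 9)
  11P = (0, 10)
  12P = (3, 1)
Match found at i = 12.

k = 12


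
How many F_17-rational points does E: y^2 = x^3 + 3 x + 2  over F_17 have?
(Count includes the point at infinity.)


For each x in F_17, count y with y^2 = x^3 + 3 x + 2 mod 17:
  x = 0: RHS = 2, y in [6, 11]  -> 2 point(s)
  x = 2: RHS = 16, y in [4, 13]  -> 2 point(s)
  x = 3: RHS = 4, y in [2, 15]  -> 2 point(s)
  x = 6: RHS = 15, y in [7, 10]  -> 2 point(s)
  x = 7: RHS = 9, y in [3, 14]  -> 2 point(s)
  x = 12: RHS = 15, y in [7, 10]  -> 2 point(s)
  x = 14: RHS = 0, y in [0]  -> 1 point(s)
  x = 16: RHS = 15, y in [7, 10]  -> 2 point(s)
Affine points: 15. Add the point at infinity: total = 16.

#E(F_17) = 16


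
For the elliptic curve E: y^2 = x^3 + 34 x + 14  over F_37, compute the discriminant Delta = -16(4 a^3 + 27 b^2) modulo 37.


4 a^3 + 27 b^2 = 4*34^3 + 27*14^2 = 157216 + 5292 = 162508
Delta = -16 * (162508) = -2600128
Delta mod 37 = 10

Delta = 10 (mod 37)


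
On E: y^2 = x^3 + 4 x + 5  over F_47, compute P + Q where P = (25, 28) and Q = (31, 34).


P != Q, so use the chord formula.
s = (y2 - y1) / (x2 - x1) = (6) / (6) mod 47 = 1
x3 = s^2 - x1 - x2 mod 47 = 1^2 - 25 - 31 = 39
y3 = s (x1 - x3) - y1 mod 47 = 1 * (25 - 39) - 28 = 5

P + Q = (39, 5)


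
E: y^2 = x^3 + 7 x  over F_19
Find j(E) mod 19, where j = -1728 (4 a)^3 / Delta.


Delta = -16(4 a^3 + 27 b^2) mod 19 = 12
-1728 * (4 a)^3 = -1728 * (4*7)^3 mod 19 = 7
j = 7 * 12^(-1) mod 19 = 18

j = 18 (mod 19)


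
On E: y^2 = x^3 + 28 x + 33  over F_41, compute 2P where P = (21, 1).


Doubling: s = (3 x1^2 + a) / (2 y1)
s = (3*21^2 + 28) / (2*1) mod 41 = 40
x3 = s^2 - 2 x1 mod 41 = 40^2 - 2*21 = 0
y3 = s (x1 - x3) - y1 mod 41 = 40 * (21 - 0) - 1 = 19

2P = (0, 19)


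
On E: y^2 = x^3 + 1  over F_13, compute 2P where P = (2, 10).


k = 2 = 10_2 (binary, LSB first: 01)
Double-and-add from P = (2, 10):
  bit 0 = 0: acc unchanged = O
  bit 1 = 1: acc = O + (0, 12) = (0, 12)

2P = (0, 12)


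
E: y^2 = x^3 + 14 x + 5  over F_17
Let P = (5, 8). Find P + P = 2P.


Doubling: s = (3 x1^2 + a) / (2 y1)
s = (3*5^2 + 14) / (2*8) mod 17 = 13
x3 = s^2 - 2 x1 mod 17 = 13^2 - 2*5 = 6
y3 = s (x1 - x3) - y1 mod 17 = 13 * (5 - 6) - 8 = 13

2P = (6, 13)


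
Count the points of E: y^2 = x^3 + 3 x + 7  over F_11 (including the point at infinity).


For each x in F_11, count y with y^2 = x^3 + 3 x + 7 mod 11:
  x = 1: RHS = 0, y in [0]  -> 1 point(s)
  x = 5: RHS = 4, y in [2, 9]  -> 2 point(s)
  x = 8: RHS = 4, y in [2, 9]  -> 2 point(s)
  x = 9: RHS = 4, y in [2, 9]  -> 2 point(s)
  x = 10: RHS = 3, y in [5, 6]  -> 2 point(s)
Affine points: 9. Add the point at infinity: total = 10.

#E(F_11) = 10


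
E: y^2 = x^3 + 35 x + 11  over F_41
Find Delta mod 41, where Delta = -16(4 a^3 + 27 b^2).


4 a^3 + 27 b^2 = 4*35^3 + 27*11^2 = 171500 + 3267 = 174767
Delta = -16 * (174767) = -2796272
Delta mod 41 = 10

Delta = 10 (mod 41)


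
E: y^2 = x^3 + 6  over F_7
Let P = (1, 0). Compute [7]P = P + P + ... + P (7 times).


k = 7 = 111_2 (binary, LSB first: 111)
Double-and-add from P = (1, 0):
  bit 0 = 1: acc = O + (1, 0) = (1, 0)
  bit 1 = 1: acc = (1, 0) + O = (1, 0)
  bit 2 = 1: acc = (1, 0) + O = (1, 0)

7P = (1, 0)


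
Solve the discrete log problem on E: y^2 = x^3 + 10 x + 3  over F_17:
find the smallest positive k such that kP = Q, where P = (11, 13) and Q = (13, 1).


Enumerate multiples of P until we hit Q = (13, 1):
  1P = (11, 13)
  2P = (16, 14)
  3P = (5, 12)
  4P = (10, 7)
  5P = (15, 14)
  6P = (7, 5)
  7P = (3, 3)
  8P = (12, 7)
  9P = (13, 16)
  10P = (8, 0)
  11P = (13, 1)
Match found at i = 11.

k = 11


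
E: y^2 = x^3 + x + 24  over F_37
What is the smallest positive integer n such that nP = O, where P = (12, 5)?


Compute successive multiples of P until we hit O:
  1P = (12, 5)
  2P = (2, 21)
  3P = (30, 9)
  4P = (22, 1)
  5P = (15, 11)
  6P = (14, 28)
  7P = (23, 35)
  8P = (18, 19)
  ... (continuing to 33P)
  33P = O

ord(P) = 33


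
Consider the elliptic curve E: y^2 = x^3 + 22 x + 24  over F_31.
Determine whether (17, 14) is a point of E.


Check whether y^2 = x^3 + 22 x + 24 (mod 31) for (x, y) = (17, 14).
LHS: y^2 = 14^2 mod 31 = 10
RHS: x^3 + 22 x + 24 = 17^3 + 22*17 + 24 mod 31 = 10
LHS = RHS

Yes, on the curve


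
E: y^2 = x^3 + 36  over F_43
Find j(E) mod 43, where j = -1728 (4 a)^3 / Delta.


Delta = -16(4 a^3 + 27 b^2) mod 43 = 31
-1728 * (4 a)^3 = -1728 * (4*0)^3 mod 43 = 0
j = 0 * 31^(-1) mod 43 = 0

j = 0 (mod 43)


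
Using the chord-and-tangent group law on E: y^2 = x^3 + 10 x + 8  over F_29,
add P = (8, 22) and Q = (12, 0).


P != Q, so use the chord formula.
s = (y2 - y1) / (x2 - x1) = (7) / (4) mod 29 = 9
x3 = s^2 - x1 - x2 mod 29 = 9^2 - 8 - 12 = 3
y3 = s (x1 - x3) - y1 mod 29 = 9 * (8 - 3) - 22 = 23

P + Q = (3, 23)


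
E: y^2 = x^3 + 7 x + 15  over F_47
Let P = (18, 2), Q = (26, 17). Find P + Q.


P != Q, so use the chord formula.
s = (y2 - y1) / (x2 - x1) = (15) / (8) mod 47 = 43
x3 = s^2 - x1 - x2 mod 47 = 43^2 - 18 - 26 = 19
y3 = s (x1 - x3) - y1 mod 47 = 43 * (18 - 19) - 2 = 2

P + Q = (19, 2)


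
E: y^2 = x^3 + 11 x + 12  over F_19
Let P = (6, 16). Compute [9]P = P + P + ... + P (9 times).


k = 9 = 1001_2 (binary, LSB first: 1001)
Double-and-add from P = (6, 16):
  bit 0 = 1: acc = O + (6, 16) = (6, 16)
  bit 1 = 0: acc unchanged = (6, 16)
  bit 2 = 0: acc unchanged = (6, 16)
  bit 3 = 1: acc = (6, 16) + (10, 1) = (4, 5)

9P = (4, 5)


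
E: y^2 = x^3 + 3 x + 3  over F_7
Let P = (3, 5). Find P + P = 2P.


Doubling: s = (3 x1^2 + a) / (2 y1)
s = (3*3^2 + 3) / (2*5) mod 7 = 3
x3 = s^2 - 2 x1 mod 7 = 3^2 - 2*3 = 3
y3 = s (x1 - x3) - y1 mod 7 = 3 * (3 - 3) - 5 = 2

2P = (3, 2)


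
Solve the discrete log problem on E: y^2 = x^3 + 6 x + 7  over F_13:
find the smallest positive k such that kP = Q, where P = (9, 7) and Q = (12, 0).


Enumerate multiples of P until we hit Q = (12, 0):
  1P = (9, 7)
  2P = (12, 0)
Match found at i = 2.

k = 2


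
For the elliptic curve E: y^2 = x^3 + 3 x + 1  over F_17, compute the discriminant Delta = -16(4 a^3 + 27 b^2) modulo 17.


4 a^3 + 27 b^2 = 4*3^3 + 27*1^2 = 108 + 27 = 135
Delta = -16 * (135) = -2160
Delta mod 17 = 16

Delta = 16 (mod 17)


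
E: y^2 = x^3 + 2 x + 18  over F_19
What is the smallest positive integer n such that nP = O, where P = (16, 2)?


Compute successive multiples of P until we hit O:
  1P = (16, 2)
  2P = (17, 5)
  3P = (14, 4)
  4P = (9, 10)
  5P = (5, 18)
  6P = (2, 7)
  7P = (2, 12)
  8P = (5, 1)
  ... (continuing to 13P)
  13P = O

ord(P) = 13


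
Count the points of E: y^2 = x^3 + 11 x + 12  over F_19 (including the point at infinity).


For each x in F_19, count y with y^2 = x^3 + 11 x + 12 mod 19:
  x = 1: RHS = 5, y in [9, 10]  -> 2 point(s)
  x = 2: RHS = 4, y in [2, 17]  -> 2 point(s)
  x = 4: RHS = 6, y in [5, 14]  -> 2 point(s)
  x = 6: RHS = 9, y in [3, 16]  -> 2 point(s)
  x = 8: RHS = 4, y in [2, 17]  -> 2 point(s)
  x = 9: RHS = 4, y in [2, 17]  -> 2 point(s)
  x = 10: RHS = 1, y in [1, 18]  -> 2 point(s)
  x = 11: RHS = 1, y in [1, 18]  -> 2 point(s)
  x = 16: RHS = 9, y in [3, 16]  -> 2 point(s)
  x = 17: RHS = 1, y in [1, 18]  -> 2 point(s)
  x = 18: RHS = 0, y in [0]  -> 1 point(s)
Affine points: 21. Add the point at infinity: total = 22.

#E(F_19) = 22


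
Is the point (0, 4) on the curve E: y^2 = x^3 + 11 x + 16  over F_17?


Check whether y^2 = x^3 + 11 x + 16 (mod 17) for (x, y) = (0, 4).
LHS: y^2 = 4^2 mod 17 = 16
RHS: x^3 + 11 x + 16 = 0^3 + 11*0 + 16 mod 17 = 16
LHS = RHS

Yes, on the curve


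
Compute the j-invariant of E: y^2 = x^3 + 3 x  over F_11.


Delta = -16(4 a^3 + 27 b^2) mod 11 = 10
-1728 * (4 a)^3 = -1728 * (4*3)^3 mod 11 = 10
j = 10 * 10^(-1) mod 11 = 1

j = 1 (mod 11)


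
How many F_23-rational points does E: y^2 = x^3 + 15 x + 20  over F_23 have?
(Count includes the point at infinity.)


For each x in F_23, count y with y^2 = x^3 + 15 x + 20 mod 23:
  x = 1: RHS = 13, y in [6, 17]  -> 2 point(s)
  x = 2: RHS = 12, y in [9, 14]  -> 2 point(s)
  x = 3: RHS = 0, y in [0]  -> 1 point(s)
  x = 4: RHS = 6, y in [11, 12]  -> 2 point(s)
  x = 5: RHS = 13, y in [6, 17]  -> 2 point(s)
  x = 6: RHS = 4, y in [2, 21]  -> 2 point(s)
  x = 7: RHS = 8, y in [10, 13]  -> 2 point(s)
  x = 8: RHS = 8, y in [10, 13]  -> 2 point(s)
  x = 15: RHS = 9, y in [3, 20]  -> 2 point(s)
  x = 16: RHS = 9, y in [3, 20]  -> 2 point(s)
  x = 17: RHS = 13, y in [6, 17]  -> 2 point(s)
  x = 18: RHS = 4, y in [2, 21]  -> 2 point(s)
  x = 22: RHS = 4, y in [2, 21]  -> 2 point(s)
Affine points: 25. Add the point at infinity: total = 26.

#E(F_23) = 26


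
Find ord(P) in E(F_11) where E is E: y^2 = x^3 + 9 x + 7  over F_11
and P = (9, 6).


Compute successive multiples of P until we hit O:
  1P = (9, 6)
  2P = (5, 1)
  3P = (2, 0)
  4P = (5, 10)
  5P = (9, 5)
  6P = O

ord(P) = 6


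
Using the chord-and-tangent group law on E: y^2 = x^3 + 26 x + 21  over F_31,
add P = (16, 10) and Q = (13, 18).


P != Q, so use the chord formula.
s = (y2 - y1) / (x2 - x1) = (8) / (28) mod 31 = 18
x3 = s^2 - x1 - x2 mod 31 = 18^2 - 16 - 13 = 16
y3 = s (x1 - x3) - y1 mod 31 = 18 * (16 - 16) - 10 = 21

P + Q = (16, 21)


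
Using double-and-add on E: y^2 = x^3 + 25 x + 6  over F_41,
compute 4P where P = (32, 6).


k = 4 = 100_2 (binary, LSB first: 001)
Double-and-add from P = (32, 6):
  bit 0 = 0: acc unchanged = O
  bit 1 = 0: acc unchanged = O
  bit 2 = 1: acc = O + (14, 36) = (14, 36)

4P = (14, 36)


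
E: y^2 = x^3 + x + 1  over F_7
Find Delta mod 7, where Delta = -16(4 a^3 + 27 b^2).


4 a^3 + 27 b^2 = 4*1^3 + 27*1^2 = 4 + 27 = 31
Delta = -16 * (31) = -496
Delta mod 7 = 1

Delta = 1 (mod 7)


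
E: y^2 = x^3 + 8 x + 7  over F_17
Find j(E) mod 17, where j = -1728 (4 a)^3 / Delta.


Delta = -16(4 a^3 + 27 b^2) mod 17 = 5
-1728 * (4 a)^3 = -1728 * (4*8)^3 mod 17 = 3
j = 3 * 5^(-1) mod 17 = 4

j = 4 (mod 17)


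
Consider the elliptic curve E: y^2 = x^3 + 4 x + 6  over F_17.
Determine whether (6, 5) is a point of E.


Check whether y^2 = x^3 + 4 x + 6 (mod 17) for (x, y) = (6, 5).
LHS: y^2 = 5^2 mod 17 = 8
RHS: x^3 + 4 x + 6 = 6^3 + 4*6 + 6 mod 17 = 8
LHS = RHS

Yes, on the curve


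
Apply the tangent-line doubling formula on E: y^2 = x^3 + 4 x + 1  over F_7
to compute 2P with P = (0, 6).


Doubling: s = (3 x1^2 + a) / (2 y1)
s = (3*0^2 + 4) / (2*6) mod 7 = 5
x3 = s^2 - 2 x1 mod 7 = 5^2 - 2*0 = 4
y3 = s (x1 - x3) - y1 mod 7 = 5 * (0 - 4) - 6 = 2

2P = (4, 2)


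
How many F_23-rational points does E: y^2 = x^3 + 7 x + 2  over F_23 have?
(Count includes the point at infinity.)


For each x in F_23, count y with y^2 = x^3 + 7 x + 2 mod 23:
  x = 0: RHS = 2, y in [5, 18]  -> 2 point(s)
  x = 2: RHS = 1, y in [1, 22]  -> 2 point(s)
  x = 3: RHS = 4, y in [2, 21]  -> 2 point(s)
  x = 4: RHS = 2, y in [5, 18]  -> 2 point(s)
  x = 5: RHS = 1, y in [1, 22]  -> 2 point(s)
  x = 7: RHS = 3, y in [7, 16]  -> 2 point(s)
  x = 8: RHS = 18, y in [8, 15]  -> 2 point(s)
  x = 9: RHS = 12, y in [9, 14]  -> 2 point(s)
  x = 13: RHS = 13, y in [6, 17]  -> 2 point(s)
  x = 15: RHS = 9, y in [3, 20]  -> 2 point(s)
  x = 16: RHS = 1, y in [1, 22]  -> 2 point(s)
  x = 18: RHS = 3, y in [7, 16]  -> 2 point(s)
  x = 19: RHS = 2, y in [5, 18]  -> 2 point(s)
  x = 20: RHS = 0, y in [0]  -> 1 point(s)
  x = 21: RHS = 3, y in [7, 16]  -> 2 point(s)
Affine points: 29. Add the point at infinity: total = 30.

#E(F_23) = 30


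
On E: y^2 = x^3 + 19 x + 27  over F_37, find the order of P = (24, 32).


Compute successive multiples of P until we hit O:
  1P = (24, 32)
  2P = (0, 8)
  3P = (14, 15)
  4P = (3, 0)
  5P = (14, 22)
  6P = (0, 29)
  7P = (24, 5)
  8P = O

ord(P) = 8


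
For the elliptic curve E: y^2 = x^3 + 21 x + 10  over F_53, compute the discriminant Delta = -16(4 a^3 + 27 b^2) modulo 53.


4 a^3 + 27 b^2 = 4*21^3 + 27*10^2 = 37044 + 2700 = 39744
Delta = -16 * (39744) = -635904
Delta mod 53 = 43

Delta = 43 (mod 53)


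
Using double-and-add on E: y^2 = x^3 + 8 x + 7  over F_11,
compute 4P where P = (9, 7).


k = 4 = 100_2 (binary, LSB first: 001)
Double-and-add from P = (9, 7):
  bit 0 = 0: acc unchanged = O
  bit 1 = 0: acc unchanged = O
  bit 2 = 1: acc = O + (1, 4) = (1, 4)

4P = (1, 4)


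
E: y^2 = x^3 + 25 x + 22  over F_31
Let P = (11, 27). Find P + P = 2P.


Doubling: s = (3 x1^2 + a) / (2 y1)
s = (3*11^2 + 25) / (2*27) mod 31 = 29
x3 = s^2 - 2 x1 mod 31 = 29^2 - 2*11 = 13
y3 = s (x1 - x3) - y1 mod 31 = 29 * (11 - 13) - 27 = 8

2P = (13, 8)


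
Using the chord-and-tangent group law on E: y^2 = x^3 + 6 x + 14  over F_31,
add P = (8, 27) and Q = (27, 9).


P != Q, so use the chord formula.
s = (y2 - y1) / (x2 - x1) = (13) / (19) mod 31 = 17
x3 = s^2 - x1 - x2 mod 31 = 17^2 - 8 - 27 = 6
y3 = s (x1 - x3) - y1 mod 31 = 17 * (8 - 6) - 27 = 7

P + Q = (6, 7)


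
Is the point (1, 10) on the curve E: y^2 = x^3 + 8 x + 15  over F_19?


Check whether y^2 = x^3 + 8 x + 15 (mod 19) for (x, y) = (1, 10).
LHS: y^2 = 10^2 mod 19 = 5
RHS: x^3 + 8 x + 15 = 1^3 + 8*1 + 15 mod 19 = 5
LHS = RHS

Yes, on the curve


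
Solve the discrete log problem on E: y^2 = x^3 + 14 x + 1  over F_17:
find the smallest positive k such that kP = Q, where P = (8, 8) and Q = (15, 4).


Enumerate multiples of P until we hit Q = (15, 4):
  1P = (8, 8)
  2P = (5, 3)
  3P = (3, 6)
  4P = (15, 13)
  5P = (7, 0)
  6P = (15, 4)
Match found at i = 6.

k = 6


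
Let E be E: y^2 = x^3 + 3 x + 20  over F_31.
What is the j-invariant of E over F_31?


Delta = -16(4 a^3 + 27 b^2) mod 31 = 2
-1728 * (4 a)^3 = -1728 * (4*3)^3 mod 31 = 29
j = 29 * 2^(-1) mod 31 = 30

j = 30 (mod 31)


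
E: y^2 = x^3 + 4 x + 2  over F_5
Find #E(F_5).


For each x in F_5, count y with y^2 = x^3 + 4 x + 2 mod 5:
  x = 3: RHS = 1, y in [1, 4]  -> 2 point(s)
Affine points: 2. Add the point at infinity: total = 3.

#E(F_5) = 3


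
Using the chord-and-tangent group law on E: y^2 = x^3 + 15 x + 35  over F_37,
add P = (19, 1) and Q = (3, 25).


P != Q, so use the chord formula.
s = (y2 - y1) / (x2 - x1) = (24) / (21) mod 37 = 17
x3 = s^2 - x1 - x2 mod 37 = 17^2 - 19 - 3 = 8
y3 = s (x1 - x3) - y1 mod 37 = 17 * (19 - 8) - 1 = 1

P + Q = (8, 1)


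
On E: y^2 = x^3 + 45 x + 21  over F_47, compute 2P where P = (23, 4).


Doubling: s = (3 x1^2 + a) / (2 y1)
s = (3*23^2 + 45) / (2*4) mod 47 = 16
x3 = s^2 - 2 x1 mod 47 = 16^2 - 2*23 = 22
y3 = s (x1 - x3) - y1 mod 47 = 16 * (23 - 22) - 4 = 12

2P = (22, 12)


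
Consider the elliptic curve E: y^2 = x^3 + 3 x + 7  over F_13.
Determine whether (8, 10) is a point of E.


Check whether y^2 = x^3 + 3 x + 7 (mod 13) for (x, y) = (8, 10).
LHS: y^2 = 10^2 mod 13 = 9
RHS: x^3 + 3 x + 7 = 8^3 + 3*8 + 7 mod 13 = 10
LHS != RHS

No, not on the curve


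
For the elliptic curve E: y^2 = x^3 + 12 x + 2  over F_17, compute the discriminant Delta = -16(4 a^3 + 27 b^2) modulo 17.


4 a^3 + 27 b^2 = 4*12^3 + 27*2^2 = 6912 + 108 = 7020
Delta = -16 * (7020) = -112320
Delta mod 17 = 16

Delta = 16 (mod 17)


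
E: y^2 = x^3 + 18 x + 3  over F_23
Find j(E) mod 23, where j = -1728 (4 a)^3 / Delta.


Delta = -16(4 a^3 + 27 b^2) mod 23 = 18
-1728 * (4 a)^3 = -1728 * (4*18)^3 mod 23 = 11
j = 11 * 18^(-1) mod 23 = 7

j = 7 (mod 23)
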